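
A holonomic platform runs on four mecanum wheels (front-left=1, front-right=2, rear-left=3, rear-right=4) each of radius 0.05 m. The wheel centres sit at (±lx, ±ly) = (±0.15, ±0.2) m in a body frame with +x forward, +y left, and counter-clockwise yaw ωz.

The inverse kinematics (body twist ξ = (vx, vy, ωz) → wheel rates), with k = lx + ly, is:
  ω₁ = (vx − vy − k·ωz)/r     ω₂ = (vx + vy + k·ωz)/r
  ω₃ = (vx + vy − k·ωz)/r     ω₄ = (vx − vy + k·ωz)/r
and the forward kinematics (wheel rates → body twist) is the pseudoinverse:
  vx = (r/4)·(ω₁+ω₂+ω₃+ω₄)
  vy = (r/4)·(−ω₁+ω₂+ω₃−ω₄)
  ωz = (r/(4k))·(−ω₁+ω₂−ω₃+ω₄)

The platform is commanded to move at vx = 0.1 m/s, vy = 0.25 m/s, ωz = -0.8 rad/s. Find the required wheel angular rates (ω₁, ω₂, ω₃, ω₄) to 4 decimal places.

k = lx + ly = 0.15 + 0.2 = 0.3500;  k·ωz = 0.3500·-0.8 = -0.2800
ω₁ (FL) = (vx − vy − k·ωz)/r = 0.1300/0.05 = 2.6000
ω₂ (FR) = (vx + vy + k·ωz)/r = 0.0700/0.05 = 1.4000
ω₃ (RL) = (vx + vy − k·ωz)/r = 0.6300/0.05 = 12.6000
ω₄ (RR) = (vx − vy + k·ωz)/r = -0.4300/0.05 = -8.6000

(2.6000, 1.4000, 12.6000, -8.6000)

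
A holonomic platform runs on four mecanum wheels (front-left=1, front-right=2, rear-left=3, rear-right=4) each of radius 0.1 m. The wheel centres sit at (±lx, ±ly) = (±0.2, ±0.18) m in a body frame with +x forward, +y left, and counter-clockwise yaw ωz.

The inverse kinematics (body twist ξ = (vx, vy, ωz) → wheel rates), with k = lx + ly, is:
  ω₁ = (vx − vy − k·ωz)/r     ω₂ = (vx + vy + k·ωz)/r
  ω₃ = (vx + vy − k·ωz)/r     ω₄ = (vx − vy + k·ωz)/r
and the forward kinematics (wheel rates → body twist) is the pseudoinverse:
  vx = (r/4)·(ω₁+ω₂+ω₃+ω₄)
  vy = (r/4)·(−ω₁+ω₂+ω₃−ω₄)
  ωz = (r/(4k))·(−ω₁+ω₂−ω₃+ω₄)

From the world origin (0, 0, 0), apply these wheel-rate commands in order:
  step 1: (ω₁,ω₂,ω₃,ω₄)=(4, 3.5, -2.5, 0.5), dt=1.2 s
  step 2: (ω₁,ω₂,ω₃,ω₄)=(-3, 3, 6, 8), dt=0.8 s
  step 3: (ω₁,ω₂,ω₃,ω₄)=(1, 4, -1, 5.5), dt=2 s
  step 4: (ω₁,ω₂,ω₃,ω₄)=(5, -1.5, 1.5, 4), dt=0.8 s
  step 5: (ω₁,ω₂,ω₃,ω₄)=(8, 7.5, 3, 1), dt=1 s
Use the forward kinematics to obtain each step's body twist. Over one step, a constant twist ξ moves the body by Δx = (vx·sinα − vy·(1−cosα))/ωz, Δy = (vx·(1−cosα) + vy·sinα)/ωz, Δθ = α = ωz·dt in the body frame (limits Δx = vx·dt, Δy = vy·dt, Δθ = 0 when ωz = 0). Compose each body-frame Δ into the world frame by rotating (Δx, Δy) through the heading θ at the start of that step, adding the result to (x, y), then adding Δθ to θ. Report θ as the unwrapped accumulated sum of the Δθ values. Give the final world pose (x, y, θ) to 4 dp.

step 1: ξ=(vx,vy,ωz)=(0.1375, -0.0875, 0.1645), dt=1.2 → body Δ=(0.1743, -0.0881, 0.1974) → world pose (0.1743, -0.0881, 0.1974)
step 2: ξ=(vx,vy,ωz)=(0.3500, 0.1000, 0.5263), dt=0.8 → body Δ=(0.2552, 0.1357, 0.4211) → world pose (0.3979, 0.0951, 0.6184)
step 3: ξ=(vx,vy,ωz)=(0.2375, -0.0875, 0.6250), dt=2.0 → body Δ=(0.4565, 0.1273, 1.2500) → world pose (0.6960, 0.4634, 1.8684)
step 4: ξ=(vx,vy,ωz)=(0.2250, -0.2250, -0.2632), dt=0.8 → body Δ=(0.1598, -0.1976, -0.2105) → world pose (0.8380, 0.6741, 1.6579)
step 5: ξ=(vx,vy,ωz)=(0.4875, 0.0375, -0.1645), dt=1.0 → body Δ=(0.4884, -0.0027, -0.1645) → world pose (0.7982, 1.1609, 1.4934)

(0.7982, 1.1609, 1.4934)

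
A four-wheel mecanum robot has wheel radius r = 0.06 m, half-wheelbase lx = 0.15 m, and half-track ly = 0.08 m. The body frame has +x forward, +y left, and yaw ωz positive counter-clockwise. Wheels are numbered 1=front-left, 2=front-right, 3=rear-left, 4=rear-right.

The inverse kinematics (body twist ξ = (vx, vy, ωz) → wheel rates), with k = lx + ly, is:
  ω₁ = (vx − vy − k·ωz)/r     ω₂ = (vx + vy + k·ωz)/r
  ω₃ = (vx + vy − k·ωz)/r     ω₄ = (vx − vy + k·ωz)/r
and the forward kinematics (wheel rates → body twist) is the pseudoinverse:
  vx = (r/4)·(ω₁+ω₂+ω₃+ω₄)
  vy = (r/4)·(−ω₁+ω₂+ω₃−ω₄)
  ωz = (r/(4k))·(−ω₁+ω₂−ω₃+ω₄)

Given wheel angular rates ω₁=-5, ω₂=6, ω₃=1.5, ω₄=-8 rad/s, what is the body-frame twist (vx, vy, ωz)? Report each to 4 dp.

k = lx + ly = 0.15 + 0.08 = 0.2300
ω₁+ω₂+ω₃+ω₄ = -5.5000  →  vx = (0.06/4)·-5.5000 = -0.0825
−ω₁+ω₂+ω₃−ω₄ = 20.5000  →  vy = (0.06/4)·20.5000 = 0.3075
−ω₁+ω₂−ω₃+ω₄ = 1.5000  →  ωz = (0.06/0.9200)·1.5000 = 0.0978

(-0.0825, 0.3075, 0.0978)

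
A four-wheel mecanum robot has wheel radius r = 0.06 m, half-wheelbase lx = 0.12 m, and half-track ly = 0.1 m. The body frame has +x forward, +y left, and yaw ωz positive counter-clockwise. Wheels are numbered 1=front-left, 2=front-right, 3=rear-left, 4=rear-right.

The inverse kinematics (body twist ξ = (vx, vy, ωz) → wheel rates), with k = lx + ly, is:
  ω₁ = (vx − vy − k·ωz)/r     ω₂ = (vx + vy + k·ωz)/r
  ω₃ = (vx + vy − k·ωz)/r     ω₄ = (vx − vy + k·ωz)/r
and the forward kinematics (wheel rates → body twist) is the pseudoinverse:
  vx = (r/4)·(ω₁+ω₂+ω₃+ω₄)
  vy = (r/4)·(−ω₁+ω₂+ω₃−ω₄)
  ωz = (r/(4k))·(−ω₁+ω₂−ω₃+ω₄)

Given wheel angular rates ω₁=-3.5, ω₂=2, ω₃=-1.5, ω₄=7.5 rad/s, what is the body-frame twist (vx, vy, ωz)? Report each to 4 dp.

k = lx + ly = 0.12 + 0.1 = 0.2200
ω₁+ω₂+ω₃+ω₄ = 4.5000  →  vx = (0.06/4)·4.5000 = 0.0675
−ω₁+ω₂+ω₃−ω₄ = -3.5000  →  vy = (0.06/4)·-3.5000 = -0.0525
−ω₁+ω₂−ω₃+ω₄ = 14.5000  →  ωz = (0.06/0.8800)·14.5000 = 0.9886

(0.0675, -0.0525, 0.9886)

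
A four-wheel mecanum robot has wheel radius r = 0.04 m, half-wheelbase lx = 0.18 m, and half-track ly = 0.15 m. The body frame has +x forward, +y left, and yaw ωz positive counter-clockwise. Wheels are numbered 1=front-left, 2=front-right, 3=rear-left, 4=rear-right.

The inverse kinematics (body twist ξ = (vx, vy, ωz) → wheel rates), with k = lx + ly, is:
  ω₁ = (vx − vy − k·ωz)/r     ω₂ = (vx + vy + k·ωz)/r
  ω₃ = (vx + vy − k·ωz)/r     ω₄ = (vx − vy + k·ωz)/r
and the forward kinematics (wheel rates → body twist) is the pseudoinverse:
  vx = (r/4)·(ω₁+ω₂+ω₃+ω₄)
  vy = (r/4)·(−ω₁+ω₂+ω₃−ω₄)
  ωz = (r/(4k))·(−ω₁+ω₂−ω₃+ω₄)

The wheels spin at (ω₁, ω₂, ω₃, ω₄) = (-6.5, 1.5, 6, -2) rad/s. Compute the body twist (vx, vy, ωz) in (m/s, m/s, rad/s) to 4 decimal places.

k = lx + ly = 0.18 + 0.15 = 0.3300
ω₁+ω₂+ω₃+ω₄ = -1.0000  →  vx = (0.04/4)·-1.0000 = -0.0100
−ω₁+ω₂+ω₃−ω₄ = 16.0000  →  vy = (0.04/4)·16.0000 = 0.1600
−ω₁+ω₂−ω₃+ω₄ = 0.0000  →  ωz = (0.04/1.3200)·0.0000 = 0.0000

(-0.0100, 0.1600, 0.0000)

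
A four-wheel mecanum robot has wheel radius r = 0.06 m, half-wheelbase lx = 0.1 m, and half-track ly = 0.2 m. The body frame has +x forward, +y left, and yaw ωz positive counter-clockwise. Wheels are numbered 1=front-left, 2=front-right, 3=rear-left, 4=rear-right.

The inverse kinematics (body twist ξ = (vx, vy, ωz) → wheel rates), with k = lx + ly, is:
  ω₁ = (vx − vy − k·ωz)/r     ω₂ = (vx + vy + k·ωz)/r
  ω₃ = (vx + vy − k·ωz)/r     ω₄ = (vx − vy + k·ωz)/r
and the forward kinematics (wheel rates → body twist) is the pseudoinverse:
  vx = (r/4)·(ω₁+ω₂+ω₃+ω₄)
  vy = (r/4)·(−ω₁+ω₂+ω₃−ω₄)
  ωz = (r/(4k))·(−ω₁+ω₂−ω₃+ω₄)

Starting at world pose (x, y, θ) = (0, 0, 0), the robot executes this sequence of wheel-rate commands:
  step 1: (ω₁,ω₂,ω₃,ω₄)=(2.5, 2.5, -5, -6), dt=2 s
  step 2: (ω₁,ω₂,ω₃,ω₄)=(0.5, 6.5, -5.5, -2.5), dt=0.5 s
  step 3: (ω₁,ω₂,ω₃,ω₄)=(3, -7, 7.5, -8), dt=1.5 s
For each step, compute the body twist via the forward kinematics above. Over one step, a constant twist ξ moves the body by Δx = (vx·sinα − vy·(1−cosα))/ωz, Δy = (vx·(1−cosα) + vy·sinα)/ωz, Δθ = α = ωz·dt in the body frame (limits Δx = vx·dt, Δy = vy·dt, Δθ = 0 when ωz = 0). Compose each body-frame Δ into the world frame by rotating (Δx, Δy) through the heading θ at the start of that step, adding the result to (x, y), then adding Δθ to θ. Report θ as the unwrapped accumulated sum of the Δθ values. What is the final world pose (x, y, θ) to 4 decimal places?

(-0.1662, 0.1965, -1.7875)

step 1: ξ=(vx,vy,ωz)=(-0.0900, 0.0150, -0.0500), dt=2.0 → body Δ=(-0.1782, 0.0389, -0.1000) → world pose (-0.1782, 0.0389, -0.1000)
step 2: ξ=(vx,vy,ωz)=(-0.0150, 0.0450, 0.4500), dt=0.5 → body Δ=(-0.0100, 0.0215, 0.2250) → world pose (-0.1860, 0.0613, 0.1250)
step 3: ξ=(vx,vy,ωz)=(-0.0675, 0.0825, -1.2750), dt=1.5 → body Δ=(0.0365, 0.1316, -1.9125) → world pose (-0.1662, 0.1965, -1.7875)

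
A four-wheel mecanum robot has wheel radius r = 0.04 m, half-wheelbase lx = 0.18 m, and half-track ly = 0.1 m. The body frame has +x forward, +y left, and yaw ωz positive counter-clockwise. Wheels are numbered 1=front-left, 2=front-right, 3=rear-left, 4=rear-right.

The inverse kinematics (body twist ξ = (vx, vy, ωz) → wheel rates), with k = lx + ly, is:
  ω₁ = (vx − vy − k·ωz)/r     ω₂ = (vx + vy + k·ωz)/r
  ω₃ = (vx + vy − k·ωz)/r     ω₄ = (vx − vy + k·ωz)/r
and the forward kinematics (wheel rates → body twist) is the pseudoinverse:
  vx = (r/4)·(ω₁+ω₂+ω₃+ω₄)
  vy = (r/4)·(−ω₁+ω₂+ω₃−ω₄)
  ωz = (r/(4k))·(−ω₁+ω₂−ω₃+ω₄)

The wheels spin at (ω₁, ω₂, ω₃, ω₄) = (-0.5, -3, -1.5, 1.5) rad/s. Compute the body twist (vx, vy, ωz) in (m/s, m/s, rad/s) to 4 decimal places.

k = lx + ly = 0.18 + 0.1 = 0.2800
ω₁+ω₂+ω₃+ω₄ = -3.5000  →  vx = (0.04/4)·-3.5000 = -0.0350
−ω₁+ω₂+ω₃−ω₄ = -5.5000  →  vy = (0.04/4)·-5.5000 = -0.0550
−ω₁+ω₂−ω₃+ω₄ = 0.5000  →  ωz = (0.04/1.1200)·0.5000 = 0.0179

(-0.0350, -0.0550, 0.0179)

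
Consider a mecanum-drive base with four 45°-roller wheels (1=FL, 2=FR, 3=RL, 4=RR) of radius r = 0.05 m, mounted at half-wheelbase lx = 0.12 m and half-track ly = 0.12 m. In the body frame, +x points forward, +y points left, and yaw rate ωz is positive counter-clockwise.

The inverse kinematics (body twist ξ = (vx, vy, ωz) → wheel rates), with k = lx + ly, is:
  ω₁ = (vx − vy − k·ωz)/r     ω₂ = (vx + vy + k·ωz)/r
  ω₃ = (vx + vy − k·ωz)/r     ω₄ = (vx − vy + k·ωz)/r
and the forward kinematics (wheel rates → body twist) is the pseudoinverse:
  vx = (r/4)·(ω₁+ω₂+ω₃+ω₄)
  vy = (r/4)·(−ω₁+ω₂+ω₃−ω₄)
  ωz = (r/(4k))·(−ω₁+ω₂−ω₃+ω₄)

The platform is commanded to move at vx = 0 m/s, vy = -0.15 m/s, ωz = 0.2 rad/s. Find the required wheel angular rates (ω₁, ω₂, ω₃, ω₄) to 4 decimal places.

(2.0400, -2.0400, -3.9600, 3.9600)

k = lx + ly = 0.12 + 0.12 = 0.2400;  k·ωz = 0.2400·0.2 = 0.0480
ω₁ (FL) = (vx − vy − k·ωz)/r = 0.1020/0.05 = 2.0400
ω₂ (FR) = (vx + vy + k·ωz)/r = -0.1020/0.05 = -2.0400
ω₃ (RL) = (vx + vy − k·ωz)/r = -0.1980/0.05 = -3.9600
ω₄ (RR) = (vx − vy + k·ωz)/r = 0.1980/0.05 = 3.9600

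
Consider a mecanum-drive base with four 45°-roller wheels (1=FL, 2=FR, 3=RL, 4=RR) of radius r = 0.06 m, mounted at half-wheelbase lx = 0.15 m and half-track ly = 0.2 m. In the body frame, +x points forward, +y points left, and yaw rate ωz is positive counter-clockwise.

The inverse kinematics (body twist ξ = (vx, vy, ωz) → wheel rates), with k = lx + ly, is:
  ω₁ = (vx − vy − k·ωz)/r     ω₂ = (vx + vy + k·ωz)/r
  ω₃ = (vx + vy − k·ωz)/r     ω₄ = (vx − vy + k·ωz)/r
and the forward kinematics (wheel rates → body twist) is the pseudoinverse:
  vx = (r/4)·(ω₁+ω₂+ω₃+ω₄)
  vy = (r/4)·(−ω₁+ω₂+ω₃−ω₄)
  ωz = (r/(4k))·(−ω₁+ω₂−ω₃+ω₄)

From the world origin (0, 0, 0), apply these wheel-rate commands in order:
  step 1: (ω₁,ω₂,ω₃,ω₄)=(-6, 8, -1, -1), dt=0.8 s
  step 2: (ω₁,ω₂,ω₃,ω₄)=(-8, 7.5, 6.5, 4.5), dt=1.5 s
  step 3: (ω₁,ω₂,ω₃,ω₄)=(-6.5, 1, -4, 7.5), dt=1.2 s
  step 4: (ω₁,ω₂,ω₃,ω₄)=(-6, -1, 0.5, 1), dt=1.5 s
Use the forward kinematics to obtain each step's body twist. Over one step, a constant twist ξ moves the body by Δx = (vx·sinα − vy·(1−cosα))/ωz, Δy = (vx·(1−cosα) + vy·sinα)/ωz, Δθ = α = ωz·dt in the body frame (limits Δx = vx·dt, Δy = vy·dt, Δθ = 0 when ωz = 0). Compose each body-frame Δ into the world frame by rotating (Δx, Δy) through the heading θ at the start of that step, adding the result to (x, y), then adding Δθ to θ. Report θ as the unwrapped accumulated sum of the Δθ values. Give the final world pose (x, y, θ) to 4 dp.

(-0.0874, 0.4063, 2.6786)

step 1: ξ=(vx,vy,ωz)=(0.0000, 0.2100, 0.6000), dt=0.8 → body Δ=(-0.0396, 0.1616, 0.4800) → world pose (-0.0396, 0.1616, 0.4800)
step 2: ξ=(vx,vy,ωz)=(0.1575, 0.2625, 0.5786), dt=1.5 → body Δ=(0.0473, 0.4424, 0.8679) → world pose (-0.2019, 0.5759, 1.3479)
step 3: ξ=(vx,vy,ωz)=(-0.0300, -0.0600, 0.8143), dt=1.2 → body Δ=(0.0019, -0.0773, 0.9771) → world pose (-0.1261, 0.5606, 2.3250)
step 4: ξ=(vx,vy,ωz)=(-0.0825, 0.0675, 0.2357), dt=1.5 → body Δ=(-0.1389, 0.0775, 0.3536) → world pose (-0.0874, 0.4063, 2.6786)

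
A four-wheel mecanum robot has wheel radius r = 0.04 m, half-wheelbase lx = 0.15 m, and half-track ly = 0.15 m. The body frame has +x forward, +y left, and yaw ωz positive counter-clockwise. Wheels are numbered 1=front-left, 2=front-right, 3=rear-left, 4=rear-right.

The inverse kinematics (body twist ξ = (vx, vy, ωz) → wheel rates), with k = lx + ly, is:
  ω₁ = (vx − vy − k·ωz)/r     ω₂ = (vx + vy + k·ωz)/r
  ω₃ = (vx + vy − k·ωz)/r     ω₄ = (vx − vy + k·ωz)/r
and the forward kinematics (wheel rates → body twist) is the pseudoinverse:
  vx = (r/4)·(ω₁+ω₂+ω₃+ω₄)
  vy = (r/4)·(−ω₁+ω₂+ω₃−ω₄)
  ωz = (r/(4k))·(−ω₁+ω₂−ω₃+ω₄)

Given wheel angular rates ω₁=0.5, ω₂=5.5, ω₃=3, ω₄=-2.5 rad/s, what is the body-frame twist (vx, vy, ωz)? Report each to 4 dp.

(0.0650, 0.1050, -0.0167)

k = lx + ly = 0.15 + 0.15 = 0.3000
ω₁+ω₂+ω₃+ω₄ = 6.5000  →  vx = (0.04/4)·6.5000 = 0.0650
−ω₁+ω₂+ω₃−ω₄ = 10.5000  →  vy = (0.04/4)·10.5000 = 0.1050
−ω₁+ω₂−ω₃+ω₄ = -0.5000  →  ωz = (0.04/1.2000)·-0.5000 = -0.0167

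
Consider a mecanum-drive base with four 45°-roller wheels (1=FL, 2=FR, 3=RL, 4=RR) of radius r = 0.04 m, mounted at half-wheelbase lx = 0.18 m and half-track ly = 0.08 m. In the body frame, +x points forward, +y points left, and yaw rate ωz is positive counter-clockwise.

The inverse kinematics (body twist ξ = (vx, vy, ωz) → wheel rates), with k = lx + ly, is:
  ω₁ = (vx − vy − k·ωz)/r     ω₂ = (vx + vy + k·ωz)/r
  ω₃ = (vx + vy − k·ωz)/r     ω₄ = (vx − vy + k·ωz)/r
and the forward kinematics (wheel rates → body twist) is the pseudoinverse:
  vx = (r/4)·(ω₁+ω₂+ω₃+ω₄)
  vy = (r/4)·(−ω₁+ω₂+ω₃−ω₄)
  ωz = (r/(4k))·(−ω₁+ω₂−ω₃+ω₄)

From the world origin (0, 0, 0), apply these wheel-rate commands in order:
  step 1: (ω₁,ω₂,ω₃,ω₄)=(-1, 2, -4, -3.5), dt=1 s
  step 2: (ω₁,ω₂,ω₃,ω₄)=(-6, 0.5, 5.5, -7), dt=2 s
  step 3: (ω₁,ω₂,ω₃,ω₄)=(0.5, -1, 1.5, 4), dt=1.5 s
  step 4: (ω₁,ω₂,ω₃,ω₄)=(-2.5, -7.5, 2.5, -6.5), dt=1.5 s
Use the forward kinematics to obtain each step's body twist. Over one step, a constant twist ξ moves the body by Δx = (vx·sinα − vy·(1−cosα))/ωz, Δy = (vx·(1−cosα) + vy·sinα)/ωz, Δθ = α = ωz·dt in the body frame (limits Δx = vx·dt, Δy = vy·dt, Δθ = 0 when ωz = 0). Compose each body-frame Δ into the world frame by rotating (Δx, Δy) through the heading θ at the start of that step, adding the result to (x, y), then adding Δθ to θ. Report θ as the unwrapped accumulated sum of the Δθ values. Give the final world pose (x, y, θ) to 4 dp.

(-0.2378, 0.5024, -1.0769)

step 1: ξ=(vx,vy,ωz)=(-0.0650, 0.0250, 0.1346), dt=1.0 → body Δ=(-0.0665, 0.0206, 0.1346) → world pose (-0.0665, 0.0206, 0.1346)
step 2: ξ=(vx,vy,ωz)=(-0.0700, 0.1900, -0.2308), dt=2.0 → body Δ=(-0.0489, 0.3984, -0.4615) → world pose (-0.1684, 0.4088, -0.3269)
step 3: ξ=(vx,vy,ωz)=(0.0500, -0.0400, 0.0385), dt=1.5 → body Δ=(0.0767, -0.0578, 0.0577) → world pose (-0.1144, 0.3294, -0.2692)
step 4: ξ=(vx,vy,ωz)=(-0.1400, 0.0400, -0.5385), dt=1.5 → body Δ=(-0.1650, 0.1340, -0.8077) → world pose (-0.2378, 0.5024, -1.0769)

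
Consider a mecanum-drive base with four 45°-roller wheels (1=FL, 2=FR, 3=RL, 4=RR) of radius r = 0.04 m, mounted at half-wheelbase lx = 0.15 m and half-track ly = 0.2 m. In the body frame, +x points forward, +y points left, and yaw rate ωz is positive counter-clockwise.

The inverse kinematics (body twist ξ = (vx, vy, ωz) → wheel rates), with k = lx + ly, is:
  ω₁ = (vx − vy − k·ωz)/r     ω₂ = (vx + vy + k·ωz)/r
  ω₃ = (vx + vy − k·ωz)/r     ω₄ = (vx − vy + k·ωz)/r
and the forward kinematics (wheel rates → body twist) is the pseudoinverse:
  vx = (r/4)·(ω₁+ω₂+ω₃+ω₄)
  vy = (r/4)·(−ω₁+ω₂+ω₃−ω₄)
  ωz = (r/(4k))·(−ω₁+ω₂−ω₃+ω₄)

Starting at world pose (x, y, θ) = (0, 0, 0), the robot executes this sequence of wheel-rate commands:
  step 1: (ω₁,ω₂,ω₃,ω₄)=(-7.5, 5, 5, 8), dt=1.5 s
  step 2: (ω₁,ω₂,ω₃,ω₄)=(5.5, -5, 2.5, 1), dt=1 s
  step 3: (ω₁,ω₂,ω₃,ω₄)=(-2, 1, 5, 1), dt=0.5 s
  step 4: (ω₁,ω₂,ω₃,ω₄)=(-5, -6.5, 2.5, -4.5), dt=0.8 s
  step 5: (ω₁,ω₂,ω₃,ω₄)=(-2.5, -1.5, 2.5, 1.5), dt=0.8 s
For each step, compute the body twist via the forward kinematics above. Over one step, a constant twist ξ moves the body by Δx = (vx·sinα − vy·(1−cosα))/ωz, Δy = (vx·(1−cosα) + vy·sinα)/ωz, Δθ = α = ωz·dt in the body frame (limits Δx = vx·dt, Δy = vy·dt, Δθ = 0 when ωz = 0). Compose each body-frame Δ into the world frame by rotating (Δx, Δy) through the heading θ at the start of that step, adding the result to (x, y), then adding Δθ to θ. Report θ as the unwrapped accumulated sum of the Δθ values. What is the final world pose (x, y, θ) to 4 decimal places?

(0.0745, 0.2000, 0.1129)

step 1: ξ=(vx,vy,ωz)=(0.1050, 0.0950, 0.4429), dt=1.5 → body Δ=(0.1006, 0.1827, 0.6643) → world pose (0.1006, 0.1827, 0.6643)
step 2: ξ=(vx,vy,ωz)=(0.0400, -0.0900, -0.3429), dt=1.0 → body Δ=(0.0239, -0.0950, -0.3429) → world pose (0.1780, 0.1226, 0.3214)
step 3: ξ=(vx,vy,ωz)=(0.0500, 0.0700, -0.0286), dt=0.5 → body Δ=(0.0252, 0.0348, -0.0143) → world pose (0.1910, 0.1636, 0.3071)
step 4: ξ=(vx,vy,ωz)=(-0.1350, 0.0550, -0.2429), dt=0.8 → body Δ=(-0.1031, 0.0542, -0.1943) → world pose (0.0763, 0.1841, 0.1129)
step 5: ξ=(vx,vy,ωz)=(0.0000, 0.0200, 0.0000), dt=0.8 → body Δ=(0.0000, 0.0160, 0.0000) → world pose (0.0745, 0.2000, 0.1129)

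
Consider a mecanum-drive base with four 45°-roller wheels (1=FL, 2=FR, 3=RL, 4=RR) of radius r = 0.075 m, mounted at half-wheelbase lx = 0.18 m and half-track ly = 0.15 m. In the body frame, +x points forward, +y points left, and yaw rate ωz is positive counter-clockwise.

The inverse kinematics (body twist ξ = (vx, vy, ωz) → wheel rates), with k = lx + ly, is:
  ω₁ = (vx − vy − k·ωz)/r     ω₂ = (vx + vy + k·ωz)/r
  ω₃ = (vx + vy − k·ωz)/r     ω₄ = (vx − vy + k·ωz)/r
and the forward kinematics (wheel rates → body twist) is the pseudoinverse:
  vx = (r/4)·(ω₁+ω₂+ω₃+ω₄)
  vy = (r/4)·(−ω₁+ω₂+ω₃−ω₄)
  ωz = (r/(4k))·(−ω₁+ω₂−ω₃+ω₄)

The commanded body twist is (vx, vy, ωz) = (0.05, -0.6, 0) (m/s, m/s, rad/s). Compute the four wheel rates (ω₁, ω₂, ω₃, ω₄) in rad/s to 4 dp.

k = lx + ly = 0.18 + 0.15 = 0.3300;  k·ωz = 0.3300·0 = 0.0000
ω₁ (FL) = (vx − vy − k·ωz)/r = 0.6500/0.075 = 8.6667
ω₂ (FR) = (vx + vy + k·ωz)/r = -0.5500/0.075 = -7.3333
ω₃ (RL) = (vx + vy − k·ωz)/r = -0.5500/0.075 = -7.3333
ω₄ (RR) = (vx − vy + k·ωz)/r = 0.6500/0.075 = 8.6667

(8.6667, -7.3333, -7.3333, 8.6667)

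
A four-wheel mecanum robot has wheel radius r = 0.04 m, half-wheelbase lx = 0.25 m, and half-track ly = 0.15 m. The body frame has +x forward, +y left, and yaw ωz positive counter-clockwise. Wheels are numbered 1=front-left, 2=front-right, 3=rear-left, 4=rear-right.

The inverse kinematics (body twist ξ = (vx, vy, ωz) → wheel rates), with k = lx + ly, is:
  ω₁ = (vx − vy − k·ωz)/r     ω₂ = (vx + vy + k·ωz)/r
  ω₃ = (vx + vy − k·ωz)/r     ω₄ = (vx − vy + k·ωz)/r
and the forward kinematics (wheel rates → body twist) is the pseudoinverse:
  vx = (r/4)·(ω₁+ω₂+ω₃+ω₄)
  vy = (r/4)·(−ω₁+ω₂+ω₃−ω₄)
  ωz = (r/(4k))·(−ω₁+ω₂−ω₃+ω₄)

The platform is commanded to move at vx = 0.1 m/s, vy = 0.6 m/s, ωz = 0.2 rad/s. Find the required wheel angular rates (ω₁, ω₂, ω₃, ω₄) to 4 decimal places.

(-14.5000, 19.5000, 15.5000, -10.5000)

k = lx + ly = 0.25 + 0.15 = 0.4000;  k·ωz = 0.4000·0.2 = 0.0800
ω₁ (FL) = (vx − vy − k·ωz)/r = -0.5800/0.04 = -14.5000
ω₂ (FR) = (vx + vy + k·ωz)/r = 0.7800/0.04 = 19.5000
ω₃ (RL) = (vx + vy − k·ωz)/r = 0.6200/0.04 = 15.5000
ω₄ (RR) = (vx − vy + k·ωz)/r = -0.4200/0.04 = -10.5000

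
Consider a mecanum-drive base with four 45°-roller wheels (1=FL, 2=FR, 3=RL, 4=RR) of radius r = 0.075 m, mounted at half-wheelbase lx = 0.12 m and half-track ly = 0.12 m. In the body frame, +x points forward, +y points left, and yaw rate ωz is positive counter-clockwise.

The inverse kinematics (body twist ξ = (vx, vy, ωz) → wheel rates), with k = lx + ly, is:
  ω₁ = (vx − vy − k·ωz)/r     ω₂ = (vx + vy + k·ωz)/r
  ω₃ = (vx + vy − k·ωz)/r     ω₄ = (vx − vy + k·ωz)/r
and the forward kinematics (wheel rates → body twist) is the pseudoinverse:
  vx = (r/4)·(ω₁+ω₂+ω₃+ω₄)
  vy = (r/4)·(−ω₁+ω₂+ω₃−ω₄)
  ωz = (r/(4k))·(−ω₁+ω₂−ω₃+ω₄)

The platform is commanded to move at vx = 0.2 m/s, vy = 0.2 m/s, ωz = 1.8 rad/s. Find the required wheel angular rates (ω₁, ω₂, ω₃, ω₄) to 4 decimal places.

k = lx + ly = 0.12 + 0.12 = 0.2400;  k·ωz = 0.2400·1.8 = 0.4320
ω₁ (FL) = (vx − vy − k·ωz)/r = -0.4320/0.075 = -5.7600
ω₂ (FR) = (vx + vy + k·ωz)/r = 0.8320/0.075 = 11.0933
ω₃ (RL) = (vx + vy − k·ωz)/r = -0.0320/0.075 = -0.4267
ω₄ (RR) = (vx − vy + k·ωz)/r = 0.4320/0.075 = 5.7600

(-5.7600, 11.0933, -0.4267, 5.7600)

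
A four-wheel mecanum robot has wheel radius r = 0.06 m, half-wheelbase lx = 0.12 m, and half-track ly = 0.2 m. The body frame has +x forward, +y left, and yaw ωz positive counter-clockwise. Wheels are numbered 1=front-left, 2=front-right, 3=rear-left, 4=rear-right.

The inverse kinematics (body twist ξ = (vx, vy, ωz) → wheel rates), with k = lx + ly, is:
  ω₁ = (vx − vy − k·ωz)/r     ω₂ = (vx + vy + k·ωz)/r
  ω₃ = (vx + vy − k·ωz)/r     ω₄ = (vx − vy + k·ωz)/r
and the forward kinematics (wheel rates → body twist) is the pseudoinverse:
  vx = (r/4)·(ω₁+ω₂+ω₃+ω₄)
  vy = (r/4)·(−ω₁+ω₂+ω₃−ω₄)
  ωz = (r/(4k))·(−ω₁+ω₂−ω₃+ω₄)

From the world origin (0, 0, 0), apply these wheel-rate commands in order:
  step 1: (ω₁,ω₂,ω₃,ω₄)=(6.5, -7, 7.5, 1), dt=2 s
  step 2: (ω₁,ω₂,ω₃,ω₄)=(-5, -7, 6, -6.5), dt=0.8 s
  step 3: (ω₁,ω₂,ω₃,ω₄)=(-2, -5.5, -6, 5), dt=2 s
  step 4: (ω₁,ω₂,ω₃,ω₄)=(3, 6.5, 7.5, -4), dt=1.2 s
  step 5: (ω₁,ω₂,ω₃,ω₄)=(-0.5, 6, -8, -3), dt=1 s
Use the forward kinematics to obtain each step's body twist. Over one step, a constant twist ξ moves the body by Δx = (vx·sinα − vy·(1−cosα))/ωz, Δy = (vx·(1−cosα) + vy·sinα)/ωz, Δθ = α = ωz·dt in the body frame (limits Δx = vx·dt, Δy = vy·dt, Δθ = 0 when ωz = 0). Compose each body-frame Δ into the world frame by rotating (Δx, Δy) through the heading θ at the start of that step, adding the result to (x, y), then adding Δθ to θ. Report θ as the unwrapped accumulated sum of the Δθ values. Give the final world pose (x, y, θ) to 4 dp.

(0.1188, -0.0372, -1.6266)

step 1: ξ=(vx,vy,ωz)=(0.1200, -0.1050, -0.9375), dt=2.0 → body Δ=(-0.0234, -0.2732, -1.8750) → world pose (-0.0234, -0.2732, -1.8750)
step 2: ξ=(vx,vy,ωz)=(-0.1875, 0.1575, -0.6797), dt=0.8 → body Δ=(-0.1093, 0.1597, -0.5438) → world pose (0.1617, -0.2167, -2.4188)
step 3: ξ=(vx,vy,ωz)=(-0.1275, -0.2175, 0.3516), dt=2.0 → body Δ=(-0.0878, -0.4860, 0.7031) → world pose (-0.0941, 0.2058, -1.7156)
step 4: ξ=(vx,vy,ωz)=(0.1950, 0.2250, -0.3750), dt=1.2 → body Δ=(0.2859, 0.2092, -0.4500) → world pose (0.0717, -0.1073, -2.1656)
step 5: ξ=(vx,vy,ωz)=(-0.0825, 0.0225, 0.5391), dt=1.0 → body Δ=(-0.0845, -0.0003, 0.5391) → world pose (0.1188, -0.0372, -1.6266)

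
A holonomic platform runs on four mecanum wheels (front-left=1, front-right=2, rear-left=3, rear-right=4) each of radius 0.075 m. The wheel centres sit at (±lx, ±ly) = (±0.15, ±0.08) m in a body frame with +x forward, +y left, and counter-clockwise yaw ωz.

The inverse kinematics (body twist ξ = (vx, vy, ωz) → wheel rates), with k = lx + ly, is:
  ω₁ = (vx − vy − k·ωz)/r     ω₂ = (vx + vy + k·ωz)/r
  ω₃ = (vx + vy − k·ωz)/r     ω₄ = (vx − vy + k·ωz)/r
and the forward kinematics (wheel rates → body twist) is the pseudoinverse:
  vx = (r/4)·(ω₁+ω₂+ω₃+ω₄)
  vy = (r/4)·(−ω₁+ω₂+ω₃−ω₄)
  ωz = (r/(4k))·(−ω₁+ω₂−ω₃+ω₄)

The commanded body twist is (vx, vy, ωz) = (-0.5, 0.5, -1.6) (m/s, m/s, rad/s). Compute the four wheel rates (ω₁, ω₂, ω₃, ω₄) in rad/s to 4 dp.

(-8.4267, -4.9067, 4.9067, -18.2400)

k = lx + ly = 0.15 + 0.08 = 0.2300;  k·ωz = 0.2300·-1.6 = -0.3680
ω₁ (FL) = (vx − vy − k·ωz)/r = -0.6320/0.075 = -8.4267
ω₂ (FR) = (vx + vy + k·ωz)/r = -0.3680/0.075 = -4.9067
ω₃ (RL) = (vx + vy − k·ωz)/r = 0.3680/0.075 = 4.9067
ω₄ (RR) = (vx − vy + k·ωz)/r = -1.3680/0.075 = -18.2400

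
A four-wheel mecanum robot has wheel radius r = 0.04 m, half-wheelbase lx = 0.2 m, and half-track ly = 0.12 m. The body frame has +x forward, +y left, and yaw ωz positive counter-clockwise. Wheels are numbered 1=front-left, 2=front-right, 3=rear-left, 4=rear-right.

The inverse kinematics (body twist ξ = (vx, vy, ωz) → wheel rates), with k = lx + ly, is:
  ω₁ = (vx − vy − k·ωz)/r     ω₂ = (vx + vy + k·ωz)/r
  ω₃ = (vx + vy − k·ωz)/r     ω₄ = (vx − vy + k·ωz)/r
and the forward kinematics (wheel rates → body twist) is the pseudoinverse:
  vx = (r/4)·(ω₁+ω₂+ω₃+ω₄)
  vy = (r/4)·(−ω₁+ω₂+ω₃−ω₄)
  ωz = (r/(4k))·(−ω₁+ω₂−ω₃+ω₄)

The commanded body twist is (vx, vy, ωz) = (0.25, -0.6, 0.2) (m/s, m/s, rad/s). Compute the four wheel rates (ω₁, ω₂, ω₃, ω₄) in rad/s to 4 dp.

(19.6500, -7.1500, -10.3500, 22.8500)

k = lx + ly = 0.2 + 0.12 = 0.3200;  k·ωz = 0.3200·0.2 = 0.0640
ω₁ (FL) = (vx − vy − k·ωz)/r = 0.7860/0.04 = 19.6500
ω₂ (FR) = (vx + vy + k·ωz)/r = -0.2860/0.04 = -7.1500
ω₃ (RL) = (vx + vy − k·ωz)/r = -0.4140/0.04 = -10.3500
ω₄ (RR) = (vx − vy + k·ωz)/r = 0.9140/0.04 = 22.8500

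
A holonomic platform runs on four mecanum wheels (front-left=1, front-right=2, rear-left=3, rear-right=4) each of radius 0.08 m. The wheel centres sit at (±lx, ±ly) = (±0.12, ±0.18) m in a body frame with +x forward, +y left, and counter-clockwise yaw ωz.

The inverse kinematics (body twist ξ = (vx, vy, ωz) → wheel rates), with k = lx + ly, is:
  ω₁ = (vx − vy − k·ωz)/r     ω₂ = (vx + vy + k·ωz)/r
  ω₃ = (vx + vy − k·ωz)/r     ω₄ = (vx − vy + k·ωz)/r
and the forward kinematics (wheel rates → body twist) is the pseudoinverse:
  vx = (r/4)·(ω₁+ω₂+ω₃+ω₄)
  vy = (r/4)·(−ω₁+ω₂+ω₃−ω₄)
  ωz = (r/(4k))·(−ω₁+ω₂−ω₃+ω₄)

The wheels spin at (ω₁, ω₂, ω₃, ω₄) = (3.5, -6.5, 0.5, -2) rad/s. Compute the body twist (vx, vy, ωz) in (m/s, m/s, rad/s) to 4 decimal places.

k = lx + ly = 0.12 + 0.18 = 0.3000
ω₁+ω₂+ω₃+ω₄ = -4.5000  →  vx = (0.08/4)·-4.5000 = -0.0900
−ω₁+ω₂+ω₃−ω₄ = -7.5000  →  vy = (0.08/4)·-7.5000 = -0.1500
−ω₁+ω₂−ω₃+ω₄ = -12.5000  →  ωz = (0.08/1.2000)·-12.5000 = -0.8333

(-0.0900, -0.1500, -0.8333)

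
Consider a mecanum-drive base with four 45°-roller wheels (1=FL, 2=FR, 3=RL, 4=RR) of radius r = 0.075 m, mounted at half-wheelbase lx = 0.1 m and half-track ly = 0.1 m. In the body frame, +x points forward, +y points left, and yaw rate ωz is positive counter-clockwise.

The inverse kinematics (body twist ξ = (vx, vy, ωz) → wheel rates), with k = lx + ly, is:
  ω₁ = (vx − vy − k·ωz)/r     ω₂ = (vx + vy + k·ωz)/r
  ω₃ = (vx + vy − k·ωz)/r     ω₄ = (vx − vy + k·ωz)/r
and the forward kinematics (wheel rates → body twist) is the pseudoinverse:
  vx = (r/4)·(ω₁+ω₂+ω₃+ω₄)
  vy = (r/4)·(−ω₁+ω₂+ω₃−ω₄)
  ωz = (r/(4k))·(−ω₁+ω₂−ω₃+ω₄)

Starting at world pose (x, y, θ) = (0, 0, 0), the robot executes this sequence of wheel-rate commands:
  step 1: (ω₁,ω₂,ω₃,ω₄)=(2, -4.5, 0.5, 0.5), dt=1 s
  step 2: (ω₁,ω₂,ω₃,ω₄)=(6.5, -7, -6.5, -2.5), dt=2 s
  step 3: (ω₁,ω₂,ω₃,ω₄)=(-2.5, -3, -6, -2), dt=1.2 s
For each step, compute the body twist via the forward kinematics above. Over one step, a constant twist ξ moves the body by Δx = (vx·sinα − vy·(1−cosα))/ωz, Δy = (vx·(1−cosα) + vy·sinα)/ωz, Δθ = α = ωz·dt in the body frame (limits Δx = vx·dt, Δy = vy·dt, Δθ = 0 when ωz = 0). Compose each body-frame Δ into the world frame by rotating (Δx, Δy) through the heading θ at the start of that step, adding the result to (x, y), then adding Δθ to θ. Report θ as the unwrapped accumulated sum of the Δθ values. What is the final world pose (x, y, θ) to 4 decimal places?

step 1: ξ=(vx,vy,ωz)=(-0.0281, -0.1219, -0.6094), dt=1.0 → body Δ=(-0.0624, -0.1062, -0.6094) → world pose (-0.0624, -0.1062, -0.6094)
step 2: ξ=(vx,vy,ωz)=(-0.1781, -0.3281, -0.8906), dt=2.0 → body Δ=(-0.6410, -0.1185, -1.7812) → world pose (-0.6558, 0.1635, -2.3906)
step 3: ξ=(vx,vy,ωz)=(-0.2531, -0.0844, 0.3281), dt=1.2 → body Δ=(-0.2763, -0.1577, 0.3937) → world pose (-0.5615, 0.4673, -1.9969)

(-0.5615, 0.4673, -1.9969)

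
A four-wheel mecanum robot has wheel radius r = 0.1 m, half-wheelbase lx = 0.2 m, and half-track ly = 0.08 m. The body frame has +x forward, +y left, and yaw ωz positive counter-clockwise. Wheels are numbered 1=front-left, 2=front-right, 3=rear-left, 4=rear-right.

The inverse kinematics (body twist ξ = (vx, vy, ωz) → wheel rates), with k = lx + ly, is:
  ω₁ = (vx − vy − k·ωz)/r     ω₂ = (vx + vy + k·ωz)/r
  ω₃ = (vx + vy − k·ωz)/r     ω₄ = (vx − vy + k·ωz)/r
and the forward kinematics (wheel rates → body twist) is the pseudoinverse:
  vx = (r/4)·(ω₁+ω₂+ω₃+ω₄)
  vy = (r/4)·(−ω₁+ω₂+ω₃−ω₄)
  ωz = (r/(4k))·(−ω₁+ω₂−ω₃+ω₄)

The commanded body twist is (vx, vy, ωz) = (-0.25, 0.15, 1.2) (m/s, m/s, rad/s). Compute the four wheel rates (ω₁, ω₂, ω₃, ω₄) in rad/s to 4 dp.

k = lx + ly = 0.2 + 0.08 = 0.2800;  k·ωz = 0.2800·1.2 = 0.3360
ω₁ (FL) = (vx − vy − k·ωz)/r = -0.7360/0.1 = -7.3600
ω₂ (FR) = (vx + vy + k·ωz)/r = 0.2360/0.1 = 2.3600
ω₃ (RL) = (vx + vy − k·ωz)/r = -0.4360/0.1 = -4.3600
ω₄ (RR) = (vx − vy + k·ωz)/r = -0.0640/0.1 = -0.6400

(-7.3600, 2.3600, -4.3600, -0.6400)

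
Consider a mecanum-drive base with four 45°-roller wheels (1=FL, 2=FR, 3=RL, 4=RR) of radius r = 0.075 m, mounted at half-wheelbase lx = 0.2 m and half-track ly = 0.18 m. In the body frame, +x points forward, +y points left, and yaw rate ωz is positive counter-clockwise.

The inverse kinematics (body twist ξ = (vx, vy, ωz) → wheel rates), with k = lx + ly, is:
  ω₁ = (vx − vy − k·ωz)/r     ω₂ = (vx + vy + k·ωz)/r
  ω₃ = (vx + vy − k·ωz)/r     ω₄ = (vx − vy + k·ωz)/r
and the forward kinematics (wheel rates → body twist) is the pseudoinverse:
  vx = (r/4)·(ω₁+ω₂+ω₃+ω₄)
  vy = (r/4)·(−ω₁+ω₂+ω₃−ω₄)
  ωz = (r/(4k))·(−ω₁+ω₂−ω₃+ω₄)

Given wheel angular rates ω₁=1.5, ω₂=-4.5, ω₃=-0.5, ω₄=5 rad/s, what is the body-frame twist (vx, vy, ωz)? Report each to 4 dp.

k = lx + ly = 0.2 + 0.18 = 0.3800
ω₁+ω₂+ω₃+ω₄ = 1.5000  →  vx = (0.075/4)·1.5000 = 0.0281
−ω₁+ω₂+ω₃−ω₄ = -11.5000  →  vy = (0.075/4)·-11.5000 = -0.2156
−ω₁+ω₂−ω₃+ω₄ = -0.5000  →  ωz = (0.075/1.5200)·-0.5000 = -0.0247

(0.0281, -0.2156, -0.0247)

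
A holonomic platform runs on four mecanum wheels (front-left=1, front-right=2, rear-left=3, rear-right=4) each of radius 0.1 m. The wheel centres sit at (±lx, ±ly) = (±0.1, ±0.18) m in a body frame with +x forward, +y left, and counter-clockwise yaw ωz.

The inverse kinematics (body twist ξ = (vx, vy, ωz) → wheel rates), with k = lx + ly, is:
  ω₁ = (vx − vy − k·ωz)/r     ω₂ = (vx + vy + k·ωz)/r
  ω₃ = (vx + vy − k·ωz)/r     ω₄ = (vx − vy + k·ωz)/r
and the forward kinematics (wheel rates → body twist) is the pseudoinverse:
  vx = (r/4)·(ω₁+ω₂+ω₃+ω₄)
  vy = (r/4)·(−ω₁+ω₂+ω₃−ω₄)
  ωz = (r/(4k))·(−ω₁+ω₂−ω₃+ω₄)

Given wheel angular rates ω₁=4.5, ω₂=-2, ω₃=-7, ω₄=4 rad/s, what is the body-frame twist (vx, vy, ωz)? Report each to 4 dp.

k = lx + ly = 0.1 + 0.18 = 0.2800
ω₁+ω₂+ω₃+ω₄ = -0.5000  →  vx = (0.1/4)·-0.5000 = -0.0125
−ω₁+ω₂+ω₃−ω₄ = -17.5000  →  vy = (0.1/4)·-17.5000 = -0.4375
−ω₁+ω₂−ω₃+ω₄ = 4.5000  →  ωz = (0.1/1.1200)·4.5000 = 0.4018

(-0.0125, -0.4375, 0.4018)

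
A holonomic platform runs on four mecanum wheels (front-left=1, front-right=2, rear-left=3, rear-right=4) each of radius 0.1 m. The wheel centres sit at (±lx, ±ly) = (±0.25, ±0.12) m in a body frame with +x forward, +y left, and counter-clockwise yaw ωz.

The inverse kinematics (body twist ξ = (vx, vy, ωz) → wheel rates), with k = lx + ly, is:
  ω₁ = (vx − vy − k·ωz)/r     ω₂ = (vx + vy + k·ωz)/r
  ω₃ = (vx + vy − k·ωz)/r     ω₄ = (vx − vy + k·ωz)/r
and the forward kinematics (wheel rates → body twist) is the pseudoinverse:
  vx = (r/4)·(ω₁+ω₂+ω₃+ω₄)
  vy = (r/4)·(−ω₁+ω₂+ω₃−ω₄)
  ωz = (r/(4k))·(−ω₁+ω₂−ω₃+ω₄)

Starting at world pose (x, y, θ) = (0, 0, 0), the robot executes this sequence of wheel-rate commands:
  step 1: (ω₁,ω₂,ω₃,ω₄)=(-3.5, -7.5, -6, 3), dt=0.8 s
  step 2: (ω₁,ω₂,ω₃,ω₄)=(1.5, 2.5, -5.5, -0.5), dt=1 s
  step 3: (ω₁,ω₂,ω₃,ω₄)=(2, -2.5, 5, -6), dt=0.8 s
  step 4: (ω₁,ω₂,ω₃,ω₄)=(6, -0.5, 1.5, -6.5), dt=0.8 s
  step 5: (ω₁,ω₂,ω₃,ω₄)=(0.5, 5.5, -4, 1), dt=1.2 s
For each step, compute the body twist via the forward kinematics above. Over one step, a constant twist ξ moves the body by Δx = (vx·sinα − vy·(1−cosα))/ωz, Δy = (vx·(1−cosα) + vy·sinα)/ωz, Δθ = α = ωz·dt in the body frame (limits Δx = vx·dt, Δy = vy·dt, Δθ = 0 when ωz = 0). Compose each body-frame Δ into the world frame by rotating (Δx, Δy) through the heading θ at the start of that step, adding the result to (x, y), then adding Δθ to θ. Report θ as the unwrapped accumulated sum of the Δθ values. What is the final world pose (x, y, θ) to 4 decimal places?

(-0.2021, -0.3161, -0.1351)

step 1: ξ=(vx,vy,ωz)=(-0.3500, -0.3250, 0.3378), dt=0.8 → body Δ=(-0.2417, -0.2945, 0.2703) → world pose (-0.2417, -0.2945, 0.2703)
step 2: ξ=(vx,vy,ωz)=(-0.0500, -0.1000, 0.4054), dt=1.0 → body Δ=(-0.0286, -0.1073, 0.4054) → world pose (-0.2406, -0.4055, 0.6757)
step 3: ξ=(vx,vy,ωz)=(-0.0375, 0.1625, -1.0473), dt=0.8 → body Δ=(0.0247, 0.1272, -0.8378) → world pose (-0.3009, -0.2908, -0.1622)
step 4: ξ=(vx,vy,ωz)=(0.0125, 0.0375, -0.9797), dt=0.8 → body Δ=(0.0202, 0.0233, -0.7838) → world pose (-0.2772, -0.2711, -0.9459)
step 5: ξ=(vx,vy,ωz)=(0.0750, 0.0000, 0.6757), dt=1.2 → body Δ=(0.0805, 0.0345, 0.8108) → world pose (-0.2021, -0.3161, -0.1351)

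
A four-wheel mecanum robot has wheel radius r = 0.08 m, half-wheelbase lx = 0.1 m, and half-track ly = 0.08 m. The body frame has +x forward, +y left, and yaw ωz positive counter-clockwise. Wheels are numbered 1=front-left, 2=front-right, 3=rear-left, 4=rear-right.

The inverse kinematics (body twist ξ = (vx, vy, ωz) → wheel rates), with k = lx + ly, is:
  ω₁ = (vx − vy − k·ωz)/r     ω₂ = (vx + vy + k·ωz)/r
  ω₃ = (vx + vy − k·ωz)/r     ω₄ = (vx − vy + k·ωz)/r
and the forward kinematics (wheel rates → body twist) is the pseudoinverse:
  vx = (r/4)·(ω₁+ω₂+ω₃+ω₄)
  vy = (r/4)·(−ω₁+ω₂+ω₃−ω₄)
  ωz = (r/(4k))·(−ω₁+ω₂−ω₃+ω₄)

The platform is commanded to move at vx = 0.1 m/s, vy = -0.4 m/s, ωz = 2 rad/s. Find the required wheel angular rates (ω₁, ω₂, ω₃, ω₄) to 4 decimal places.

(1.7500, 0.7500, -8.2500, 10.7500)

k = lx + ly = 0.1 + 0.08 = 0.1800;  k·ωz = 0.1800·2 = 0.3600
ω₁ (FL) = (vx − vy − k·ωz)/r = 0.1400/0.08 = 1.7500
ω₂ (FR) = (vx + vy + k·ωz)/r = 0.0600/0.08 = 0.7500
ω₃ (RL) = (vx + vy − k·ωz)/r = -0.6600/0.08 = -8.2500
ω₄ (RR) = (vx − vy + k·ωz)/r = 0.8600/0.08 = 10.7500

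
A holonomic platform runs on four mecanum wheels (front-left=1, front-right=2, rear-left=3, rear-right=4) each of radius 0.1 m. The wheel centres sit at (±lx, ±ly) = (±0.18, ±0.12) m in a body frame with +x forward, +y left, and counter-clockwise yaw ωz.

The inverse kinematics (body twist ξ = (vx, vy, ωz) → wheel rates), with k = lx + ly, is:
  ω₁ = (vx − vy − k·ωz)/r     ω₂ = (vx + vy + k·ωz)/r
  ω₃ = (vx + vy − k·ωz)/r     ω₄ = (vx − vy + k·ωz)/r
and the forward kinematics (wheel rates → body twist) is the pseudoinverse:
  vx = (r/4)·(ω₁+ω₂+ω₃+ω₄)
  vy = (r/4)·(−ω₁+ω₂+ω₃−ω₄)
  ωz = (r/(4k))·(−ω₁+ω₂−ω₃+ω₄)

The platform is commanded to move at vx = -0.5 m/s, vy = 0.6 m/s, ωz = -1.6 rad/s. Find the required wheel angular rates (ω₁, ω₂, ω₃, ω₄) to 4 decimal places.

k = lx + ly = 0.18 + 0.12 = 0.3000;  k·ωz = 0.3000·-1.6 = -0.4800
ω₁ (FL) = (vx − vy − k·ωz)/r = -0.6200/0.1 = -6.2000
ω₂ (FR) = (vx + vy + k·ωz)/r = -0.3800/0.1 = -3.8000
ω₃ (RL) = (vx + vy − k·ωz)/r = 0.5800/0.1 = 5.8000
ω₄ (RR) = (vx − vy + k·ωz)/r = -1.5800/0.1 = -15.8000

(-6.2000, -3.8000, 5.8000, -15.8000)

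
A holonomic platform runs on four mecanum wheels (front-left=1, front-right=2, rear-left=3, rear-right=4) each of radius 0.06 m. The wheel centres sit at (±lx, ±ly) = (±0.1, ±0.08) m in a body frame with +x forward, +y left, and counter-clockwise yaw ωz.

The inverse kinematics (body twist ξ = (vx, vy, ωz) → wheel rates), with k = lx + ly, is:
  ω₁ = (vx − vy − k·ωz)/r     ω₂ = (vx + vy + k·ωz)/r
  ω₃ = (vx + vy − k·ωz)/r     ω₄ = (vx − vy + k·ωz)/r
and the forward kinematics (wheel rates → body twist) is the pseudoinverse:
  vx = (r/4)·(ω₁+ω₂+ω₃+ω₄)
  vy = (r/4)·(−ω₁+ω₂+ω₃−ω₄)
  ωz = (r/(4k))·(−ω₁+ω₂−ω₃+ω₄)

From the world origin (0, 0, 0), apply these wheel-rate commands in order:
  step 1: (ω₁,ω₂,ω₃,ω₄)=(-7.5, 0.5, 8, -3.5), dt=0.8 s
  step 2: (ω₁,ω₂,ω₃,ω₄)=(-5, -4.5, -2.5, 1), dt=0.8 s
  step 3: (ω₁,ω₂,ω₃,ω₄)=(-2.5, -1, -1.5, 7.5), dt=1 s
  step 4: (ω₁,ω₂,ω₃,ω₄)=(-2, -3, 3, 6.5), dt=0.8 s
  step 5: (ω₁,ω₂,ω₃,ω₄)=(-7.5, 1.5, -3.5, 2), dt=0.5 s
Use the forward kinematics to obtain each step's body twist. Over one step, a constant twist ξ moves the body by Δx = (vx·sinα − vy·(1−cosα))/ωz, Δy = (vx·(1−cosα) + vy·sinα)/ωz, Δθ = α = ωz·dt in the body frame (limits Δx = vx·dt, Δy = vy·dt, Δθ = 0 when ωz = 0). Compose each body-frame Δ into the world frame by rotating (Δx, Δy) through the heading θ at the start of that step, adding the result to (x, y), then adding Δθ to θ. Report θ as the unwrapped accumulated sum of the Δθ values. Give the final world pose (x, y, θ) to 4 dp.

(-0.0167, 0.0984, 1.6792)

step 1: ξ=(vx,vy,ωz)=(-0.0375, 0.2925, -0.2917), dt=0.8 → body Δ=(-0.0026, 0.2354, -0.2333) → world pose (-0.0026, 0.2354, -0.2333)
step 2: ξ=(vx,vy,ωz)=(-0.1650, -0.0450, 0.3333), dt=0.8 → body Δ=(-0.1257, -0.0531, 0.2667) → world pose (-0.1371, 0.2128, 0.0333)
step 3: ξ=(vx,vy,ωz)=(0.0375, -0.1125, 0.8750), dt=1.0 → body Δ=(0.0791, -0.0833, 0.8750) → world pose (-0.0553, 0.1322, 0.9083)
step 4: ξ=(vx,vy,ωz)=(0.0675, -0.0675, 0.2083), dt=0.8 → body Δ=(0.0582, -0.0493, 0.1667) → world pose (0.0194, 0.1478, 1.0750)
step 5: ξ=(vx,vy,ωz)=(-0.1125, 0.0525, 1.2083), dt=0.5 → body Δ=(-0.0606, 0.0082, 0.6042) → world pose (-0.0167, 0.0984, 1.6792)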